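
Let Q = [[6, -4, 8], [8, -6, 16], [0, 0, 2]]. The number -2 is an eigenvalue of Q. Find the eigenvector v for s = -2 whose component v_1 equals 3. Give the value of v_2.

6

Q + 2I = [[8, -4, 8], [8, -4, 16], [0, 0, 4]].
Solving (Q + 2I)v = 0 gives the eigenspace spanned by (3, 6, 0).
With v_1 = 3, v = (3, 6, 0), so v_2 = 6.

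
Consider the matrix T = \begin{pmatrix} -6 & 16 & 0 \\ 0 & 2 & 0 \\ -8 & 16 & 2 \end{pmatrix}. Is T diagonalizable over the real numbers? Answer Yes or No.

Yes

Characteristic polynomial: p(λ) = λ^3 + 2λ^2 - 20λ + 24 = (λ - 2)^2(λ + 6).
λ = 2 has algebraic multiplicity 2; rank(T − 2I) = 1, so geometric multiplicity = 2.
Every eigenvalue has geometric = algebraic multiplicity, so T is diagonalizable.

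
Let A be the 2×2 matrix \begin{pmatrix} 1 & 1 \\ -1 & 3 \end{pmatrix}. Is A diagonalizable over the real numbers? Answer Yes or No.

Characteristic polynomial: p(λ) = λ^2 - 4λ + 4 = (λ - 2)^2.
λ = 2 has algebraic multiplicity 2; rank(A − 2I) = 1, so geometric multiplicity = 1.
Geometric multiplicity < algebraic multiplicity, so A is not diagonalizable.

No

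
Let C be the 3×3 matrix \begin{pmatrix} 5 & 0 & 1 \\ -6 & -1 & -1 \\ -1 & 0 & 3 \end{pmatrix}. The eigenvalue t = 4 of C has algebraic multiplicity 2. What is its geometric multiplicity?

1

C − 4I = [[1, 0, 1], [-6, -5, -1], [-1, 0, -1]].
This matrix has rank 2, so its null space has dimension 3 − 2 = 1.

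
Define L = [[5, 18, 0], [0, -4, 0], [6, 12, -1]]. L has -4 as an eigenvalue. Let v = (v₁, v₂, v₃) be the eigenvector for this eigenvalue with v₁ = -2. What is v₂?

1

L + 4I = [[9, 18, 0], [0, 0, 0], [6, 12, 3]].
Solving (L + 4I)v = 0 gives the eigenspace spanned by (-2, 1, 0).
With v₁ = -2, v = (-2, 1, 0), so v₂ = 1.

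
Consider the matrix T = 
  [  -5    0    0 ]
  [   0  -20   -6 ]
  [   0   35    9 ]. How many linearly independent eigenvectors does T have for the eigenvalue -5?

2

T + 5I = [[0, 0, 0], [0, -15, -6], [0, 35, 14]].
This matrix has rank 1, so its null space has dimension 3 − 1 = 2.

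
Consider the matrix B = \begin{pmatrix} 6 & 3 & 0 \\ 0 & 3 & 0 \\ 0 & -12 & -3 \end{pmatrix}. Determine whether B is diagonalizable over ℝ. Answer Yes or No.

Characteristic polynomial: p(s) = s^3 - 6s^2 - 9s + 54 = (s - 6)(s - 3)(s + 3).
All 3 eigenvalues are distinct, so B is diagonalizable.

Yes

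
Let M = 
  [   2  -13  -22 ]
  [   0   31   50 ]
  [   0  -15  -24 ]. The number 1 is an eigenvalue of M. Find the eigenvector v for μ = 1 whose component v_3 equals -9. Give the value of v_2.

M − 1I = [[1, -13, -22], [0, 30, 50], [0, -15, -25]].
Solving (M − 1I)v = 0 gives the eigenspace spanned by (-3, 15, -9).
With v_3 = -9, v = (-3, 15, -9), so v_2 = 15.

15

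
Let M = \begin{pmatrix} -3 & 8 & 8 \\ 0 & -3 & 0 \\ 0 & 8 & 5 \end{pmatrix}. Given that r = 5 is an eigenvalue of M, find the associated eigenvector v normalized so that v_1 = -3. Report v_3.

-3

M − 5I = [[-8, 8, 8], [0, -8, 0], [0, 8, 0]].
Solving (M − 5I)v = 0 gives the eigenspace spanned by (-3, 0, -3).
With v_1 = -3, v = (-3, 0, -3), so v_3 = -3.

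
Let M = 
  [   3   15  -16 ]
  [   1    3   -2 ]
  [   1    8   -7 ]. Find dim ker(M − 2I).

M − 2I = [[1, 15, -16], [1, 1, -2], [1, 8, -9]].
This matrix has rank 2, so its null space has dimension 3 − 2 = 1.

1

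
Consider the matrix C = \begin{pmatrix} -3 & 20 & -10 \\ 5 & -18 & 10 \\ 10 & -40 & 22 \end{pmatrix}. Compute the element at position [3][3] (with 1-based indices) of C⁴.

Characteristic polynomial: t^3 - t^2 - 8t + 12 = (t - 2)^2(t + 3), so the eigenvalues are -3, 2, 2.
t=2: eigenvector (0, 1, 2).
t=-3: eigenvector (1, -1, -2).
t=2: eigenvector (-2, 0, 1).
P = [[0, 1, -2], [1, -1, 0], [2, -2, 1]], D = diag(2, -3, 2), P⁻¹ = [[1, -3, 2], [1, -4, 2], [0, -2, 1]].
C⁴ = P·diag(16, 81, 16)·P⁻¹ = [[81, -260, 130], [-65, 276, -130], [-130, 520, -244]].
The requested entry is -244.

-244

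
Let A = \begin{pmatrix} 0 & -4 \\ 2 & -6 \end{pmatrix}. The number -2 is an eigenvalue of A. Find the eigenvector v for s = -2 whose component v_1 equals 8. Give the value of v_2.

4

A + 2I = [[2, -4], [2, -4]].
Solving (A + 2I)v = 0 gives the eigenspace spanned by (8, 4).
With v_1 = 8, v = (8, 4), so v_2 = 4.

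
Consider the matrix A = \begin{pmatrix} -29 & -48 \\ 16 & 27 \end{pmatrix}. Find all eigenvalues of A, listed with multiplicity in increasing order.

Characteristic polynomial: p(λ) = λ^2 + 2λ - 15 = (λ - 3)(λ + 5).
Roots (with multiplicity): -5, 3.

-5, 3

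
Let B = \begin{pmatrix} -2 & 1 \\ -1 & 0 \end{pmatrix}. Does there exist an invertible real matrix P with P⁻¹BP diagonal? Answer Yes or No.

Characteristic polynomial: p(t) = t^2 + 2t + 1 = (t + 1)^2.
t = -1 has algebraic multiplicity 2; rank(B + 1I) = 1, so geometric multiplicity = 1.
Geometric multiplicity < algebraic multiplicity, so B is not diagonalizable.

No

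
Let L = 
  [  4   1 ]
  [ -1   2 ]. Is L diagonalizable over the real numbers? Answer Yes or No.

Characteristic polynomial: p(s) = s^2 - 6s + 9 = (s - 3)^2.
s = 3 has algebraic multiplicity 2; rank(L − 3I) = 1, so geometric multiplicity = 1.
Geometric multiplicity < algebraic multiplicity, so L is not diagonalizable.

No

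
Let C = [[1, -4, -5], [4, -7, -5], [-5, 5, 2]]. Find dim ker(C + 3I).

1

C + 3I = [[4, -4, -5], [4, -4, -5], [-5, 5, 5]].
This matrix has rank 2, so its null space has dimension 3 − 2 = 1.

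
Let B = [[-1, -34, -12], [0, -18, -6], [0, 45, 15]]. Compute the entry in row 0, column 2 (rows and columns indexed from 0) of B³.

-108

Characteristic polynomial: λ^3 + 4λ^2 + 3λ = λ(λ + 1)(λ + 3), so the eigenvalues are -3, -1, 0.
λ=-1: eigenvector (1, 0, 0).
λ=-3: eigenvector (4, 2, -5).
λ=0: eigenvector (-2, -1, 3).
P = [[1, 4, -2], [0, 2, -1], [0, -5, 3]], D = diag(-1, -3, 0), P⁻¹ = [[1, -2, 0], [0, 3, 1], [0, 5, 2]].
B³ = P·diag(-1, -27, 0)·P⁻¹ = [[-1, -322, -108], [0, -162, -54], [0, 405, 135]].
The requested entry is -108.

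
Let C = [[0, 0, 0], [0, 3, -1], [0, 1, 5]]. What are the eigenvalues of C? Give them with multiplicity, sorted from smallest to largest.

0, 4, 4

Characteristic polynomial: p(s) = s^3 - 8s^2 + 16s = s(s - 4)^2.
Roots (with multiplicity): 0, 4, 4.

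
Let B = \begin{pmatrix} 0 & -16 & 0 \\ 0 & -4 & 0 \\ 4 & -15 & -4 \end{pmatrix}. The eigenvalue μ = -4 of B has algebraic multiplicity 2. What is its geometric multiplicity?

1

B + 4I = [[4, -16, 0], [0, 0, 0], [4, -15, 0]].
This matrix has rank 2, so its null space has dimension 3 − 2 = 1.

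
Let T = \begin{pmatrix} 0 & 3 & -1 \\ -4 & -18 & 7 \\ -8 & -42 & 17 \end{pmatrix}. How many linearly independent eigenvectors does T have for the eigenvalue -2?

T + 2I = [[2, 3, -1], [-4, -16, 7], [-8, -42, 19]].
This matrix has rank 2, so its null space has dimension 3 − 2 = 1.

1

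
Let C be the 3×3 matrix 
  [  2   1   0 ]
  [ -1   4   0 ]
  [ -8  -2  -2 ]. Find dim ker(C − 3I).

C − 3I = [[-1, 1, 0], [-1, 1, 0], [-8, -2, -5]].
This matrix has rank 2, so its null space has dimension 3 − 2 = 1.

1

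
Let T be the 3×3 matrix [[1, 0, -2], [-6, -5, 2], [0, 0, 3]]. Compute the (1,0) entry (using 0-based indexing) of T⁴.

624

Characteristic polynomial: μ^3 + μ^2 - 17μ + 15 = (μ - 3)(μ - 1)(μ + 5), so the eigenvalues are -5, 1, 3.
μ=1: eigenvector (1, -1, 0).
μ=3: eigenvector (-1, 1, 1).
μ=-5: eigenvector (0, 1, 0).
P = [[1, -1, 0], [-1, 1, 1], [0, 1, 0]], D = diag(1, 3, -5), P⁻¹ = [[1, 0, 1], [0, 0, 1], [1, 1, 0]].
T⁴ = P·diag(1, 81, 625)·P⁻¹ = [[1, 0, -80], [624, 625, 80], [0, 0, 81]].
The requested entry is 624.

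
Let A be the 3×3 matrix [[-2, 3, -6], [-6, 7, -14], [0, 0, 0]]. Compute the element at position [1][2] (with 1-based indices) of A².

Characteristic polynomial: s^3 - 5s^2 + 4s = s(s - 4)(s - 1), so the eigenvalues are 0, 1, 4.
s=4: eigenvector (-1, -2, 0).
s=1: eigenvector (1, 1, 0).
s=0: eigenvector (0, 2, 1).
P = [[-1, 1, 0], [-2, 1, 2], [0, 0, 1]], D = diag(4, 1, 0), P⁻¹ = [[1, -1, 2], [2, -1, 2], [0, 0, 1]].
A² = P·diag(16, 1, 0)·P⁻¹ = [[-14, 15, -30], [-30, 31, -62], [0, 0, 0]].
The requested entry is 15.

15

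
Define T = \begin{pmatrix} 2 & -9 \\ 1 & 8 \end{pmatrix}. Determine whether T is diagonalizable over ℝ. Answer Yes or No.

No

Characteristic polynomial: p(r) = r^2 - 10r + 25 = (r - 5)^2.
r = 5 has algebraic multiplicity 2; rank(T − 5I) = 1, so geometric multiplicity = 1.
Geometric multiplicity < algebraic multiplicity, so T is not diagonalizable.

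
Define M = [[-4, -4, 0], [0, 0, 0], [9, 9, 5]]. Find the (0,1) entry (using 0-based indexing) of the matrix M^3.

-64

Characteristic polynomial: s^3 - s^2 - 20s = s(s - 5)(s + 4), so the eigenvalues are -4, 0, 5.
s=0: eigenvector (-1, 1, 0).
s=-4: eigenvector (1, 0, -1).
s=5: eigenvector (0, 0, 1).
P = [[-1, 1, 0], [1, 0, 0], [0, -1, 1]], D = diag(0, -4, 5), P⁻¹ = [[0, 1, 0], [1, 1, 0], [1, 1, 1]].
M³ = P·diag(0, -64, 125)·P⁻¹ = [[-64, -64, 0], [0, 0, 0], [189, 189, 125]].
The requested entry is -64.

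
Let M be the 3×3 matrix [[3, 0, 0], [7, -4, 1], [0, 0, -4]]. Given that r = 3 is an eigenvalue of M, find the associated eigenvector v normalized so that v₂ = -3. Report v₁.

M − 3I = [[0, 0, 0], [7, -7, 1], [0, 0, -7]].
Solving (M − 3I)v = 0 gives the eigenspace spanned by (-3, -3, 0).
With v₂ = -3, v = (-3, -3, 0), so v₁ = -3.

-3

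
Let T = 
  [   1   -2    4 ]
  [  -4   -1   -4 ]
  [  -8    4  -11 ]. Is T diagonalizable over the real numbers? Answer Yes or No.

Yes

Characteristic polynomial: p(μ) = μ^3 + 11μ^2 + 39μ + 45 = (μ + 3)^2(μ + 5).
μ = -3 has algebraic multiplicity 2; rank(T + 3I) = 1, so geometric multiplicity = 2.
Every eigenvalue has geometric = algebraic multiplicity, so T is diagonalizable.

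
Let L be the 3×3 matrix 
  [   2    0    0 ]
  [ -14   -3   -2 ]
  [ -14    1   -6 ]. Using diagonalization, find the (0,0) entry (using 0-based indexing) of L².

4

Characteristic polynomial: t^3 + 7t^2 + 2t - 40 = (t - 2)(t + 4)(t + 5), so the eigenvalues are -5, -4, 2.
t=2: eigenvector (1, -2, -2).
t=-4: eigenvector (0, 2, 1).
t=-5: eigenvector (0, 1, 1).
P = [[1, 0, 0], [-2, 2, 1], [-2, 1, 1]], D = diag(2, -4, -5), P⁻¹ = [[1, 0, 0], [0, 1, -1], [2, -1, 2]].
L² = P·diag(4, 16, 25)·P⁻¹ = [[4, 0, 0], [42, 7, 18], [42, -9, 34]].
The requested entry is 4.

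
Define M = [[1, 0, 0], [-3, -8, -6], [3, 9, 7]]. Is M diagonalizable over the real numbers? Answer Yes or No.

Characteristic polynomial: p(t) = t^3 - 3t + 2 = (t - 1)^2(t + 2).
t = 1 has algebraic multiplicity 2; rank(M − 1I) = 1, so geometric multiplicity = 2.
Every eigenvalue has geometric = algebraic multiplicity, so M is diagonalizable.

Yes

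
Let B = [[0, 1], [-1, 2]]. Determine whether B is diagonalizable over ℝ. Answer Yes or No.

Characteristic polynomial: p(λ) = λ^2 - 2λ + 1 = (λ - 1)^2.
λ = 1 has algebraic multiplicity 2; rank(B − 1I) = 1, so geometric multiplicity = 1.
Geometric multiplicity < algebraic multiplicity, so B is not diagonalizable.

No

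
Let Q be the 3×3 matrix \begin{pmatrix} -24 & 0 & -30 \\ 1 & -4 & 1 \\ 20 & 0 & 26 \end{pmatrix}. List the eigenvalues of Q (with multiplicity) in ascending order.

Characteristic polynomial: p(μ) = μ^3 + 2μ^2 - 32μ - 96 = (μ - 6)(μ + 4)^2.
Roots (with multiplicity): -4, -4, 6.

-4, -4, 6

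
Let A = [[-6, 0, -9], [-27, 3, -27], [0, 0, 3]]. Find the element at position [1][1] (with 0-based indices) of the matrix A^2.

9

Characteristic polynomial: λ^3 - 27λ + 54 = (λ - 3)^2(λ + 6), so the eigenvalues are -6, 3, 3.
λ=-6: eigenvector (1, 3, 0).
λ=3: eigenvector (0, 1, 0).
λ=3: eigenvector (-1, -2, 1).
P = [[1, 0, -1], [3, 1, -2], [0, 0, 1]], D = diag(-6, 3, 3), P⁻¹ = [[1, 0, 1], [-3, 1, -1], [0, 0, 1]].
A² = P·diag(36, 9, 9)·P⁻¹ = [[36, 0, 27], [81, 9, 81], [0, 0, 9]].
The requested entry is 9.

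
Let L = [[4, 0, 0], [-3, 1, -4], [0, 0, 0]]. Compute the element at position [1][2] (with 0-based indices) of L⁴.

-4

Characteristic polynomial: λ^3 - 5λ^2 + 4λ = λ(λ - 4)(λ - 1), so the eigenvalues are 0, 1, 4.
λ=4: eigenvector (1, -1, 0).
λ=1: eigenvector (0, 1, 0).
λ=0: eigenvector (0, 4, 1).
P = [[1, 0, 0], [-1, 1, 4], [0, 0, 1]], D = diag(4, 1, 0), P⁻¹ = [[1, 0, 0], [1, 1, -4], [0, 0, 1]].
L⁴ = P·diag(256, 1, 0)·P⁻¹ = [[256, 0, 0], [-255, 1, -4], [0, 0, 0]].
The requested entry is -4.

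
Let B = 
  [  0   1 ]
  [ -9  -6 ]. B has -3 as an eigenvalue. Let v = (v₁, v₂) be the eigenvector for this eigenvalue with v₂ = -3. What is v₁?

1

B + 3I = [[3, 1], [-9, -3]].
Solving (B + 3I)v = 0 gives the eigenspace spanned by (1, -3).
With v₂ = -3, v = (1, -3), so v₁ = 1.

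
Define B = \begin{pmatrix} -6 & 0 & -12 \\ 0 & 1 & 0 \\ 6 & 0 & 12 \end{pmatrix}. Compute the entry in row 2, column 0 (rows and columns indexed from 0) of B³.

216

Characteristic polynomial: λ^3 - 7λ^2 + 6λ = λ(λ - 6)(λ - 1), so the eigenvalues are 0, 1, 6.
λ=6: eigenvector (-1, 0, 1).
λ=1: eigenvector (0, 1, 0).
λ=0: eigenvector (-2, 0, 1).
P = [[-1, 0, -2], [0, 1, 0], [1, 0, 1]], D = diag(6, 1, 0), P⁻¹ = [[1, 0, 2], [0, 1, 0], [-1, 0, -1]].
B³ = P·diag(216, 1, 0)·P⁻¹ = [[-216, 0, -432], [0, 1, 0], [216, 0, 432]].
The requested entry is 216.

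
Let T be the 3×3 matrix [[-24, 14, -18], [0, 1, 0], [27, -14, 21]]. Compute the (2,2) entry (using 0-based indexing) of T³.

Characteristic polynomial: r^3 + 2r^2 - 21r + 18 = (r - 3)(r - 1)(r + 6), so the eigenvalues are -6, 1, 3.
r=-6: eigenvector (1, 0, -1).
r=1: eigenvector (2, 1, -2).
r=3: eigenvector (-2, 0, 3).
P = [[1, 2, -2], [0, 1, 0], [-1, -2, 3]], D = diag(-6, 1, 3), P⁻¹ = [[3, -2, 2], [0, 1, 0], [1, 0, 1]].
T³ = P·diag(-216, 1, 27)·P⁻¹ = [[-702, 434, -486], [0, 1, 0], [729, -434, 513]].
The requested entry is 513.

513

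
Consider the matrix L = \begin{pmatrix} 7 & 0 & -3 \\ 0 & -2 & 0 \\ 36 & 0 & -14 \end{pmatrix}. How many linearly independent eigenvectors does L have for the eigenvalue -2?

2

L + 2I = [[9, 0, -3], [0, 0, 0], [36, 0, -12]].
This matrix has rank 1, so its null space has dimension 3 − 1 = 2.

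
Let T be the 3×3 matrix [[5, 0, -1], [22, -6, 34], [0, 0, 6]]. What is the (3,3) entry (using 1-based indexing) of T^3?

Characteristic polynomial: μ^3 - 5μ^2 - 36μ + 180 = (μ - 6)(μ - 5)(μ + 6), so the eigenvalues are -6, 5, 6.
μ=6: eigenvector (-1, 1, 1).
μ=-6: eigenvector (0, 1, 0).
μ=5: eigenvector (1, 2, 0).
P = [[-1, 0, 1], [1, 1, 2], [1, 0, 0]], D = diag(6, -6, 5), P⁻¹ = [[0, 0, 1], [-2, 1, -3], [1, 0, 1]].
T³ = P·diag(216, -216, 125)·P⁻¹ = [[125, 0, -91], [682, -216, 1114], [0, 0, 216]].
The requested entry is 216.

216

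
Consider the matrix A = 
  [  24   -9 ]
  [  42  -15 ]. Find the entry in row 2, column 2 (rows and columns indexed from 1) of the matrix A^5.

Characteristic polynomial: s^2 - 9s + 18 = (s - 6)(s - 3), so the eigenvalues are 3, 6.
s=6: eigenvector (1, 2).
s=3: eigenvector (3, 7).
P = [[1, 3], [2, 7]], D = diag(6, 3), P⁻¹ = [[7, -3], [-2, 1]].
A⁵ = P·diag(7776, 243)·P⁻¹ = [[52974, -22599], [105462, -44955]].
The requested entry is -44955.

-44955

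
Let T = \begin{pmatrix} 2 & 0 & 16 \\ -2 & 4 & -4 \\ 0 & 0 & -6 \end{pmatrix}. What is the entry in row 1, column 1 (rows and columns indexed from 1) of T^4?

Characteristic polynomial: μ^3 - 28μ + 48 = (μ - 4)(μ - 2)(μ + 6), so the eigenvalues are -6, 2, 4.
μ=2: eigenvector (1, 1, 0).
μ=4: eigenvector (0, 1, 0).
μ=-6: eigenvector (-2, 0, 1).
P = [[1, 0, -2], [1, 1, 0], [0, 0, 1]], D = diag(2, 4, -6), P⁻¹ = [[1, 0, 2], [-1, 1, -2], [0, 0, 1]].
T⁴ = P·diag(16, 256, 1296)·P⁻¹ = [[16, 0, -2560], [-240, 256, -480], [0, 0, 1296]].
The requested entry is 16.

16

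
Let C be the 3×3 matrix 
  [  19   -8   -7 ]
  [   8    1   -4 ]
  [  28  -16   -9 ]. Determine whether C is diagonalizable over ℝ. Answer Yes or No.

Characteristic polynomial: p(λ) = λ^3 - 11λ^2 + 35λ - 25 = (λ - 5)^2(λ - 1).
λ = 5 has algebraic multiplicity 2; rank(C − 5I) = 2, so geometric multiplicity = 1.
Geometric multiplicity < algebraic multiplicity, so C is not diagonalizable.

No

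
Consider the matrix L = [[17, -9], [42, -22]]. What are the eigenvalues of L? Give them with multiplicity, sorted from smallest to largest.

Characteristic polynomial: p(λ) = λ^2 + 5λ + 4 = (λ + 1)(λ + 4).
Roots (with multiplicity): -4, -1.

-4, -1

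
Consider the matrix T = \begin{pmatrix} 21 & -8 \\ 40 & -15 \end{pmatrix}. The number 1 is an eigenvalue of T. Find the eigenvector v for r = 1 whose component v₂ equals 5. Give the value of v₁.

T − 1I = [[20, -8], [40, -16]].
Solving (T − 1I)v = 0 gives the eigenspace spanned by (2, 5).
With v₂ = 5, v = (2, 5), so v₁ = 2.

2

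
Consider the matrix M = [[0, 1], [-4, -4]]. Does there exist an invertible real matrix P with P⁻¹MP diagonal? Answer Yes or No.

No

Characteristic polynomial: p(μ) = μ^2 + 4μ + 4 = (μ + 2)^2.
μ = -2 has algebraic multiplicity 2; rank(M + 2I) = 1, so geometric multiplicity = 1.
Geometric multiplicity < algebraic multiplicity, so M is not diagonalizable.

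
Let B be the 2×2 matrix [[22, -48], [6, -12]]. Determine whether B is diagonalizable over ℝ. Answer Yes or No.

Yes

Characteristic polynomial: p(t) = t^2 - 10t + 24 = (t - 6)(t - 4).
All 2 eigenvalues are distinct, so B is diagonalizable.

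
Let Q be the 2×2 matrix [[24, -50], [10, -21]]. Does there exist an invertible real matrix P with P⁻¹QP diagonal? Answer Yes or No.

Yes

Characteristic polynomial: p(μ) = μ^2 - 3μ - 4 = (μ - 4)(μ + 1).
All 2 eigenvalues are distinct, so Q is diagonalizable.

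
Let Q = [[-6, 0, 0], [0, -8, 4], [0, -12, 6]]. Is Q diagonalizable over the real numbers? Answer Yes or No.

Characteristic polynomial: p(μ) = μ^3 + 8μ^2 + 12μ = μ(μ + 2)(μ + 6).
All 3 eigenvalues are distinct, so Q is diagonalizable.

Yes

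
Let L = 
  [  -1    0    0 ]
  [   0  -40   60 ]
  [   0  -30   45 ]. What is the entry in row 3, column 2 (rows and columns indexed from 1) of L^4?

Characteristic polynomial: s^3 - 4s^2 - 5s = s(s - 5)(s + 1), so the eigenvalues are -1, 0, 5.
s=-1: eigenvector (1, 0, 0).
s=0: eigenvector (0, -3, -2).
s=5: eigenvector (0, -4, -3).
P = [[1, 0, 0], [0, -3, -4], [0, -2, -3]], D = diag(-1, 0, 5), P⁻¹ = [[1, 0, 0], [0, -3, 4], [0, 2, -3]].
L⁴ = P·diag(1, 0, 625)·P⁻¹ = [[1, 0, 0], [0, -5000, 7500], [0, -3750, 5625]].
The requested entry is -3750.

-3750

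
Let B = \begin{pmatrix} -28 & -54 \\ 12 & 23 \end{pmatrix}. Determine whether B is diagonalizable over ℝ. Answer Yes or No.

Characteristic polynomial: p(r) = r^2 + 5r + 4 = (r + 1)(r + 4).
All 2 eigenvalues are distinct, so B is diagonalizable.

Yes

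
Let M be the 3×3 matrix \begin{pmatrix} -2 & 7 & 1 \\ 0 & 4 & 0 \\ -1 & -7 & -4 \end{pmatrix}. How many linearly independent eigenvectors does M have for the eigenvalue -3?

1

M + 3I = [[1, 7, 1], [0, 7, 0], [-1, -7, -1]].
This matrix has rank 2, so its null space has dimension 3 − 2 = 1.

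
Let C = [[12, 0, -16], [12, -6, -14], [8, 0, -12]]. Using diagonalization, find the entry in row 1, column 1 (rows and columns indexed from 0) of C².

Characteristic polynomial: λ^3 + 6λ^2 - 16λ - 96 = (λ - 4)(λ + 4)(λ + 6), so the eigenvalues are -6, -4, 4.
λ=-6: eigenvector (0, 1, 0).
λ=4: eigenvector (2, 1, 1).
λ=-4: eigenvector (1, -1, 1).
P = [[0, 2, 1], [1, 1, -1], [0, 1, 1]], D = diag(-6, 4, -4), P⁻¹ = [[-2, 1, 3], [1, 0, -1], [-1, 0, 2]].
C² = P·diag(36, 16, 16)·P⁻¹ = [[16, 0, 0], [-40, 36, 60], [0, 0, 16]].
The requested entry is 36.

36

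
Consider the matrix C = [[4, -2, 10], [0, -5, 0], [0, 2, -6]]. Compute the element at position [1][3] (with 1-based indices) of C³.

280

Characteristic polynomial: μ^3 + 7μ^2 - 14μ - 120 = (μ - 4)(μ + 5)(μ + 6), so the eigenvalues are -6, -5, 4.
μ=4: eigenvector (1, 0, 0).
μ=-5: eigenvector (-2, 1, 2).
μ=-6: eigenvector (-1, 0, 1).
P = [[1, -2, -1], [0, 1, 0], [0, 2, 1]], D = diag(4, -5, -6), P⁻¹ = [[1, 0, 1], [0, 1, 0], [0, -2, 1]].
C³ = P·diag(64, -125, -216)·P⁻¹ = [[64, -182, 280], [0, -125, 0], [0, 182, -216]].
The requested entry is 280.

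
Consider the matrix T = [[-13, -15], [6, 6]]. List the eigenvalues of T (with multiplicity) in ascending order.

-4, -3

Characteristic polynomial: p(s) = s^2 + 7s + 12 = (s + 3)(s + 4).
Roots (with multiplicity): -4, -3.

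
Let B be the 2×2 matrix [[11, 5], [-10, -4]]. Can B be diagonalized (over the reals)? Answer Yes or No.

Yes

Characteristic polynomial: p(λ) = λ^2 - 7λ + 6 = (λ - 6)(λ - 1).
All 2 eigenvalues are distinct, so B is diagonalizable.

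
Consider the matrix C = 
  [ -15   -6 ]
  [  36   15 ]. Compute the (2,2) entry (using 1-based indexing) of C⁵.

1215

Characteristic polynomial: t^2 - 9 = (t - 3)(t + 3), so the eigenvalues are -3, 3.
t=3: eigenvector (1, -3).
t=-3: eigenvector (1, -2).
P = [[1, 1], [-3, -2]], D = diag(3, -3), P⁻¹ = [[-2, -1], [3, 1]].
C⁵ = P·diag(243, -243)·P⁻¹ = [[-1215, -486], [2916, 1215]].
The requested entry is 1215.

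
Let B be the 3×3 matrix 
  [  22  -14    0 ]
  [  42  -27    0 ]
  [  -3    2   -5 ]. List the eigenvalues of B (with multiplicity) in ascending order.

Characteristic polynomial: p(r) = r^3 + 10r^2 + 19r - 30 = (r - 1)(r + 5)(r + 6).
Roots (with multiplicity): -6, -5, 1.

-6, -5, 1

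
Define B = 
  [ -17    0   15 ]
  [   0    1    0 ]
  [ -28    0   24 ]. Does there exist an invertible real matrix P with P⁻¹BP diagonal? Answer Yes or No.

Yes

Characteristic polynomial: p(t) = t^3 - 8t^2 + 19t - 12 = (t - 4)(t - 3)(t - 1).
All 3 eigenvalues are distinct, so B is diagonalizable.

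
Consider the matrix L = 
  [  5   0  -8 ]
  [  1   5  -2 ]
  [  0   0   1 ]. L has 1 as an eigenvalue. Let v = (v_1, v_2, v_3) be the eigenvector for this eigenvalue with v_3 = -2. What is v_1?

L − 1I = [[4, 0, -8], [1, 4, -2], [0, 0, 0]].
Solving (L − 1I)v = 0 gives the eigenspace spanned by (-4, 0, -2).
With v_3 = -2, v = (-4, 0, -2), so v_1 = -4.

-4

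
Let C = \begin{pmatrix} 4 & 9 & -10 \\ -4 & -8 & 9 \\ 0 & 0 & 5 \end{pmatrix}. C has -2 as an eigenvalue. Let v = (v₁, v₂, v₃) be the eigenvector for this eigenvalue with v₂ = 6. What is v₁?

-9

C + 2I = [[6, 9, -10], [-4, -6, 9], [0, 0, 7]].
Solving (C + 2I)v = 0 gives the eigenspace spanned by (-9, 6, 0).
With v₂ = 6, v = (-9, 6, 0), so v₁ = -9.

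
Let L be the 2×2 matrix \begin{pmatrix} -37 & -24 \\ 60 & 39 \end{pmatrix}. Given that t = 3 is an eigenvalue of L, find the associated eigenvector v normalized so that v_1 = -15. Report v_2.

25

L − 3I = [[-40, -24], [60, 36]].
Solving (L − 3I)v = 0 gives the eigenspace spanned by (-15, 25).
With v_1 = -15, v = (-15, 25), so v_2 = 25.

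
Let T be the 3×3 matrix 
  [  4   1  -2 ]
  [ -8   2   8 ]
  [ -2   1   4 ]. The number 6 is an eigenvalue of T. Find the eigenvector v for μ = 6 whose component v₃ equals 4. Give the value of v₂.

T − 6I = [[-2, 1, -2], [-8, -4, 8], [-2, 1, -2]].
Solving (T − 6I)v = 0 gives the eigenspace spanned by (0, 8, 4).
With v₃ = 4, v = (0, 8, 4), so v₂ = 8.

8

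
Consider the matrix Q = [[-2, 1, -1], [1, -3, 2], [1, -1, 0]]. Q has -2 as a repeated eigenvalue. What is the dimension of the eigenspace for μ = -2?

1

Q + 2I = [[0, 1, -1], [1, -1, 2], [1, -1, 2]].
This matrix has rank 2, so its null space has dimension 3 − 2 = 1.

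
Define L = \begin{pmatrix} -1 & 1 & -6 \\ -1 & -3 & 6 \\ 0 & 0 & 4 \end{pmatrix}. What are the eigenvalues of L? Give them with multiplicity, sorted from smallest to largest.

-2, -2, 4

Characteristic polynomial: p(λ) = λ^3 - 12λ - 16 = (λ - 4)(λ + 2)^2.
Roots (with multiplicity): -2, -2, 4.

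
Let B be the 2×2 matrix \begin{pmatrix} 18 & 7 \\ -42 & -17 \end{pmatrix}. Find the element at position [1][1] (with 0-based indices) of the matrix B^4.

Characteristic polynomial: t^2 - t - 12 = (t - 4)(t + 3), so the eigenvalues are -3, 4.
t=-3: eigenvector (1, -3).
t=4: eigenvector (1, -2).
P = [[1, 1], [-3, -2]], D = diag(-3, 4), P⁻¹ = [[-2, -1], [3, 1]].
B⁴ = P·diag(81, 256)·P⁻¹ = [[606, 175], [-1050, -269]].
The requested entry is -269.

-269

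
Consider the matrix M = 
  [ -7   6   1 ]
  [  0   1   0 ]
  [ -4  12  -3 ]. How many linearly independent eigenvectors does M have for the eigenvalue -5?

1

M + 5I = [[-2, 6, 1], [0, 6, 0], [-4, 12, 2]].
This matrix has rank 2, so its null space has dimension 3 − 2 = 1.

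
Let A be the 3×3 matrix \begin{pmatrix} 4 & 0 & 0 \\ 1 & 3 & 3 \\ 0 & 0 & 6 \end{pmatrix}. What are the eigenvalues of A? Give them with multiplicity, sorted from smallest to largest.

Characteristic polynomial: p(r) = r^3 - 13r^2 + 54r - 72 = (r - 6)(r - 4)(r - 3).
Roots (with multiplicity): 3, 4, 6.

3, 4, 6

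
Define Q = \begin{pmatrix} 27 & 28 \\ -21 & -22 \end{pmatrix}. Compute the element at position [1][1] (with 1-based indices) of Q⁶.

186621

Characteristic polynomial: μ^2 - 5μ - 6 = (μ - 6)(μ + 1), so the eigenvalues are -1, 6.
μ=6: eigenvector (4, -3).
μ=-1: eigenvector (-1, 1).
P = [[4, -1], [-3, 1]], D = diag(6, -1), P⁻¹ = [[1, 1], [3, 4]].
Q⁶ = P·diag(46656, 1)·P⁻¹ = [[186621, 186620], [-139965, -139964]].
The requested entry is 186621.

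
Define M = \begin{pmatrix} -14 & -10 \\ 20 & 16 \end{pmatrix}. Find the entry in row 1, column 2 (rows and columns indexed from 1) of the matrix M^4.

-1040

Characteristic polynomial: s^2 - 2s - 24 = (s - 6)(s + 4), so the eigenvalues are -4, 6.
s=6: eigenvector (-1, 2).
s=-4: eigenvector (-1, 1).
P = [[-1, -1], [2, 1]], D = diag(6, -4), P⁻¹ = [[1, 1], [-2, -1]].
M⁴ = P·diag(1296, 256)·P⁻¹ = [[-784, -1040], [2080, 2336]].
The requested entry is -1040.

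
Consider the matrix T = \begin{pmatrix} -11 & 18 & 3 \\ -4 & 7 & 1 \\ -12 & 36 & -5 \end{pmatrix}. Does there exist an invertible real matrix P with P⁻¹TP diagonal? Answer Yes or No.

No

Characteristic polynomial: p(μ) = μ^3 + 9μ^2 + 15μ - 25 = (μ - 1)(μ + 5)^2.
μ = -5 has algebraic multiplicity 2; rank(T + 5I) = 2, so geometric multiplicity = 1.
Geometric multiplicity < algebraic multiplicity, so T is not diagonalizable.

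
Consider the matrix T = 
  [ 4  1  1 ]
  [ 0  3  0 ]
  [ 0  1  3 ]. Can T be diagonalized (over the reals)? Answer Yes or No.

Characteristic polynomial: p(μ) = μ^3 - 10μ^2 + 33μ - 36 = (μ - 4)(μ - 3)^2.
μ = 3 has algebraic multiplicity 2; rank(T − 3I) = 2, so geometric multiplicity = 1.
Geometric multiplicity < algebraic multiplicity, so T is not diagonalizable.

No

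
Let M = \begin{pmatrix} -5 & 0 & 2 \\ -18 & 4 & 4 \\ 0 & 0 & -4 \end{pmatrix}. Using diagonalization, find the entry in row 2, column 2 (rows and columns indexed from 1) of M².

Characteristic polynomial: r^3 + 5r^2 - 16r - 80 = (r - 4)(r + 4)(r + 5), so the eigenvalues are -5, -4, 4.
r=-5: eigenvector (1, 2, 0).
r=4: eigenvector (0, 1, 0).
r=-4: eigenvector (2, 4, 1).
P = [[1, 0, 2], [2, 1, 4], [0, 0, 1]], D = diag(-5, 4, -4), P⁻¹ = [[1, 0, -2], [-2, 1, 0], [0, 0, 1]].
M² = P·diag(25, 16, 16)·P⁻¹ = [[25, 0, -18], [18, 16, -36], [0, 0, 16]].
The requested entry is 16.

16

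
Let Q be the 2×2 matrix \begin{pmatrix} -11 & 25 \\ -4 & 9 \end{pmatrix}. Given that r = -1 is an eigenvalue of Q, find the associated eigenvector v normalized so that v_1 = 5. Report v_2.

Q + 1I = [[-10, 25], [-4, 10]].
Solving (Q + 1I)v = 0 gives the eigenspace spanned by (5, 2).
With v_1 = 5, v = (5, 2), so v_2 = 2.

2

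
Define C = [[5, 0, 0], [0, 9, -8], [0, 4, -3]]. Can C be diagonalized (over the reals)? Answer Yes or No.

Yes

Characteristic polynomial: p(s) = s^3 - 11s^2 + 35s - 25 = (s - 5)^2(s - 1).
s = 5 has algebraic multiplicity 2; rank(C − 5I) = 1, so geometric multiplicity = 2.
Every eigenvalue has geometric = algebraic multiplicity, so C is diagonalizable.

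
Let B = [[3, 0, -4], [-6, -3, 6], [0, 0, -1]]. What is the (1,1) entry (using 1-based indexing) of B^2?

Characteristic polynomial: r^3 + r^2 - 9r - 9 = (r - 3)(r + 1)(r + 3), so the eigenvalues are -3, -1, 3.
r=3: eigenvector (1, -1, 0).
r=-3: eigenvector (0, 1, 0).
r=-1: eigenvector (1, 0, 1).
P = [[1, 0, 1], [-1, 1, 0], [0, 0, 1]], D = diag(3, -3, -1), P⁻¹ = [[1, 0, -1], [1, 1, -1], [0, 0, 1]].
B² = P·diag(9, 9, 1)·P⁻¹ = [[9, 0, -8], [0, 9, 0], [0, 0, 1]].
The requested entry is 9.

9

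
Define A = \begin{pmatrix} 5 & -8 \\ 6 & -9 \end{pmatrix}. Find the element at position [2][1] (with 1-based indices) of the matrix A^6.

Characteristic polynomial: t^2 + 4t + 3 = (t + 1)(t + 3), so the eigenvalues are -3, -1.
t=-1: eigenvector (4, 3).
t=-3: eigenvector (1, 1).
P = [[4, 1], [3, 1]], D = diag(-1, -3), P⁻¹ = [[1, -1], [-3, 4]].
A⁶ = P·diag(1, 729)·P⁻¹ = [[-2183, 2912], [-2184, 2913]].
The requested entry is -2184.

-2184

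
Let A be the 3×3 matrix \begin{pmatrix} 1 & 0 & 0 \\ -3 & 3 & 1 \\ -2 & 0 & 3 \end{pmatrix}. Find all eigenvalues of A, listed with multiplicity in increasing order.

1, 3, 3

Characteristic polynomial: p(λ) = λ^3 - 7λ^2 + 15λ - 9 = (λ - 3)^2(λ - 1).
Roots (with multiplicity): 1, 3, 3.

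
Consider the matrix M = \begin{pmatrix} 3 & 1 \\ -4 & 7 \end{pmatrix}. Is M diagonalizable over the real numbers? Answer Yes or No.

No

Characteristic polynomial: p(t) = t^2 - 10t + 25 = (t - 5)^2.
t = 5 has algebraic multiplicity 2; rank(M − 5I) = 1, so geometric multiplicity = 1.
Geometric multiplicity < algebraic multiplicity, so M is not diagonalizable.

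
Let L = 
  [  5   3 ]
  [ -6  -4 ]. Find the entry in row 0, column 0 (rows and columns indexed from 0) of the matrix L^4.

Characteristic polynomial: μ^2 - μ - 2 = (μ - 2)(μ + 1), so the eigenvalues are -1, 2.
μ=-1: eigenvector (-1, 2).
μ=2: eigenvector (-1, 1).
P = [[-1, -1], [2, 1]], D = diag(-1, 2), P⁻¹ = [[1, 1], [-2, -1]].
L⁴ = P·diag(1, 16)·P⁻¹ = [[31, 15], [-30, -14]].
The requested entry is 31.

31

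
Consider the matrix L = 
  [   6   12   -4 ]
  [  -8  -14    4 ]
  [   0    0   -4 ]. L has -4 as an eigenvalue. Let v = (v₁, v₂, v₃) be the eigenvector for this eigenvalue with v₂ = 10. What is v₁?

L + 4I = [[10, 12, -4], [-8, -10, 4], [0, 0, 0]].
Solving (L + 4I)v = 0 gives the eigenspace spanned by (-10, 10, 5).
With v₂ = 10, v = (-10, 10, 5), so v₁ = -10.

-10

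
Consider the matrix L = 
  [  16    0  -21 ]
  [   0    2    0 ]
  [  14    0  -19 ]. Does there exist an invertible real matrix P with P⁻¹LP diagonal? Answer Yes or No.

Yes

Characteristic polynomial: p(t) = t^3 + t^2 - 16t + 20 = (t - 2)^2(t + 5).
t = 2 has algebraic multiplicity 2; rank(L − 2I) = 1, so geometric multiplicity = 2.
Every eigenvalue has geometric = algebraic multiplicity, so L is diagonalizable.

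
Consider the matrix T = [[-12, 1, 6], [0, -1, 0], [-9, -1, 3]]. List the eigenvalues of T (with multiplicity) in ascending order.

Characteristic polynomial: p(r) = r^3 + 10r^2 + 27r + 18 = (r + 1)(r + 3)(r + 6).
Roots (with multiplicity): -6, -3, -1.

-6, -3, -1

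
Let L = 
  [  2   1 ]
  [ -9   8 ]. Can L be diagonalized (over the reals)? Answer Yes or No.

Characteristic polynomial: p(t) = t^2 - 10t + 25 = (t - 5)^2.
t = 5 has algebraic multiplicity 2; rank(L − 5I) = 1, so geometric multiplicity = 1.
Geometric multiplicity < algebraic multiplicity, so L is not diagonalizable.

No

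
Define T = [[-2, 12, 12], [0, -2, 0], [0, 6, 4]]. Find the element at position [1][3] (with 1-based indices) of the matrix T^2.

Characteristic polynomial: r^3 - 12r - 16 = (r - 4)(r + 2)^2, so the eigenvalues are -2, -2, 4.
r=-2: eigenvector (1, 0, 0).
r=-2: eigenvector (0, 1, -1).
r=4: eigenvector (2, 0, 1).
P = [[1, 0, 2], [0, 1, 0], [0, -1, 1]], D = diag(-2, -2, 4), P⁻¹ = [[1, -2, -2], [0, 1, 0], [0, 1, 1]].
T² = P·diag(4, 4, 16)·P⁻¹ = [[4, 24, 24], [0, 4, 0], [0, 12, 16]].
The requested entry is 24.

24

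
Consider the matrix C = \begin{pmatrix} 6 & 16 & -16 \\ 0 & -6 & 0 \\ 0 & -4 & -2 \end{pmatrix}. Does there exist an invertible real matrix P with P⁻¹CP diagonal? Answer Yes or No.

Characteristic polynomial: p(t) = t^3 + 2t^2 - 36t - 72 = (t - 6)(t + 2)(t + 6).
All 3 eigenvalues are distinct, so C is diagonalizable.

Yes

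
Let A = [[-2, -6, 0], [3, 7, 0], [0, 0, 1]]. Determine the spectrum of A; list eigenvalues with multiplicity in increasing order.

Characteristic polynomial: p(s) = s^3 - 6s^2 + 9s - 4 = (s - 4)(s - 1)^2.
Roots (with multiplicity): 1, 1, 4.

1, 1, 4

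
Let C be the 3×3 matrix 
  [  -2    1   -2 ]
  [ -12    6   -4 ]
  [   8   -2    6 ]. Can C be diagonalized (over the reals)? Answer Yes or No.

Characteristic polynomial: p(λ) = λ^3 - 10λ^2 + 32λ - 32 = (λ - 4)^2(λ - 2).
λ = 4 has algebraic multiplicity 2; rank(C − 4I) = 2, so geometric multiplicity = 1.
Geometric multiplicity < algebraic multiplicity, so C is not diagonalizable.

No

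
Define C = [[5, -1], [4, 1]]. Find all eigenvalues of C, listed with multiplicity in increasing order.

3, 3

Characteristic polynomial: p(t) = t^2 - 6t + 9 = (t - 3)^2.
Roots (with multiplicity): 3, 3.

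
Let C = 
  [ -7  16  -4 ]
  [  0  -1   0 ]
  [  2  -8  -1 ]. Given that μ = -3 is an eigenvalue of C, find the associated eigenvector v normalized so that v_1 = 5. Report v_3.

-5

C + 3I = [[-4, 16, -4], [0, 2, 0], [2, -8, 2]].
Solving (C + 3I)v = 0 gives the eigenspace spanned by (5, 0, -5).
With v_1 = 5, v = (5, 0, -5), so v_3 = -5.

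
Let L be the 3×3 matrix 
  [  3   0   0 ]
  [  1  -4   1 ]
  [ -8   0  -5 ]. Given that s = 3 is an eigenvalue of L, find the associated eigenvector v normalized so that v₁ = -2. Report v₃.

2

L − 3I = [[0, 0, 0], [1, -7, 1], [-8, 0, -8]].
Solving (L − 3I)v = 0 gives the eigenspace spanned by (-2, 0, 2).
With v₁ = -2, v = (-2, 0, 2), so v₃ = 2.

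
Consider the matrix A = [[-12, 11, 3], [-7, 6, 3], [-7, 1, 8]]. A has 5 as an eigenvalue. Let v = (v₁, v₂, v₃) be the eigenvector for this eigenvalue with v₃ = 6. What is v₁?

A − 5I = [[-17, 11, 3], [-7, 1, 3], [-7, 1, 3]].
Solving (A − 5I)v = 0 gives the eigenspace spanned by (3, 3, 6).
With v₃ = 6, v = (3, 3, 6), so v₁ = 3.

3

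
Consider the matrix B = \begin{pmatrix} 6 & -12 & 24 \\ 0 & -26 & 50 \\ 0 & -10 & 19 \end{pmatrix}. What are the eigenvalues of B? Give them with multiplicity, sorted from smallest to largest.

-6, -1, 6

Characteristic polynomial: p(r) = r^3 + r^2 - 36r - 36 = (r - 6)(r + 1)(r + 6).
Roots (with multiplicity): -6, -1, 6.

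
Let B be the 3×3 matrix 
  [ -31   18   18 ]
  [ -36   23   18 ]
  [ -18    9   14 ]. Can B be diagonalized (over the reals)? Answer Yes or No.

Characteristic polynomial: p(μ) = μ^3 - 6μ^2 - 15μ + 100 = (μ - 5)^2(μ + 4).
μ = 5 has algebraic multiplicity 2; rank(B − 5I) = 1, so geometric multiplicity = 2.
Every eigenvalue has geometric = algebraic multiplicity, so B is diagonalizable.

Yes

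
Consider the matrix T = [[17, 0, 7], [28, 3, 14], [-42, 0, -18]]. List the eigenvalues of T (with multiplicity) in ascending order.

-4, 3, 3

Characteristic polynomial: p(s) = s^3 - 2s^2 - 15s + 36 = (s - 3)^2(s + 4).
Roots (with multiplicity): -4, 3, 3.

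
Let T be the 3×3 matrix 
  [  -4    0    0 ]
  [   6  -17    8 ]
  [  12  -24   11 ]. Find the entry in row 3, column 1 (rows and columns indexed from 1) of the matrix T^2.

Characteristic polynomial: r^3 + 10r^2 + 29r + 20 = (r + 1)(r + 4)(r + 5), so the eigenvalues are -5, -4, -1.
r=-4: eigenvector (1, -2, -4).
r=-1: eigenvector (0, 1, 2).
r=-5: eigenvector (0, -2, -3).
P = [[1, 0, 0], [-2, 1, -2], [-4, 2, -3]], D = diag(-4, -1, -5), P⁻¹ = [[1, 0, 0], [2, -3, 2], [0, -2, 1]].
T² = P·diag(16, 1, 25)·P⁻¹ = [[16, 0, 0], [-30, 97, -48], [-60, 144, -71]].
The requested entry is -60.

-60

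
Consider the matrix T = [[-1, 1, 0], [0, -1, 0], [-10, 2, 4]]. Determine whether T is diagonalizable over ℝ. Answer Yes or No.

No

Characteristic polynomial: p(μ) = μ^3 - 2μ^2 - 7μ - 4 = (μ - 4)(μ + 1)^2.
μ = -1 has algebraic multiplicity 2; rank(T + 1I) = 2, so geometric multiplicity = 1.
Geometric multiplicity < algebraic multiplicity, so T is not diagonalizable.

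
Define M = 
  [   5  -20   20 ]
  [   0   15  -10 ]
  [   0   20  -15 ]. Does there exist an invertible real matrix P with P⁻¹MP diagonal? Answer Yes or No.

Characteristic polynomial: p(λ) = λ^3 - 5λ^2 - 25λ + 125 = (λ - 5)^2(λ + 5).
λ = 5 has algebraic multiplicity 2; rank(M − 5I) = 1, so geometric multiplicity = 2.
Every eigenvalue has geometric = algebraic multiplicity, so M is diagonalizable.

Yes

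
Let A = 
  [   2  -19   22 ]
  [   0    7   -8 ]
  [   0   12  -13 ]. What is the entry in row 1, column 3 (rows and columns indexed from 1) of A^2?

-90

Characteristic polynomial: λ^3 + 4λ^2 - 7λ - 10 = (λ - 2)(λ + 1)(λ + 5), so the eigenvalues are -5, -1, 2.
λ=2: eigenvector (1, 0, 0).
λ=-1: eigenvector (-1, 1, 1).
λ=-5: eigenvector (-4, 2, 3).
P = [[1, -1, -4], [0, 1, 2], [0, 1, 3]], D = diag(2, -1, -5), P⁻¹ = [[1, -1, 2], [0, 3, -2], [0, -1, 1]].
A² = P·diag(4, 1, 25)·P⁻¹ = [[4, 93, -90], [0, -47, 48], [0, -72, 73]].
The requested entry is -90.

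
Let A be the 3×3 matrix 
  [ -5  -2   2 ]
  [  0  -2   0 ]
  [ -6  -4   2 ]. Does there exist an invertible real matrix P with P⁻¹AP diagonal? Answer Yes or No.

Yes

Characteristic polynomial: p(λ) = λ^3 + 5λ^2 + 8λ + 4 = (λ + 1)(λ + 2)^2.
λ = -2 has algebraic multiplicity 2; rank(A + 2I) = 1, so geometric multiplicity = 2.
Every eigenvalue has geometric = algebraic multiplicity, so A is diagonalizable.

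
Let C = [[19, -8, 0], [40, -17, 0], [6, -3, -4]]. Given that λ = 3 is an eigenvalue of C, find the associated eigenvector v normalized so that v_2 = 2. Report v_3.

C − 3I = [[16, -8, 0], [40, -20, 0], [6, -3, -7]].
Solving (C − 3I)v = 0 gives the eigenspace spanned by (1, 2, 0).
With v_2 = 2, v = (1, 2, 0), so v_3 = 0.

0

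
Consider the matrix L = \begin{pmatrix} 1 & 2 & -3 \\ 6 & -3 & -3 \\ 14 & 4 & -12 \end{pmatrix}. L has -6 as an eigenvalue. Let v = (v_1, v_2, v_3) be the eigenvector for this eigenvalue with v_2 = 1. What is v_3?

L + 6I = [[7, 2, -3], [6, 3, -3], [14, 4, -6]].
Solving (L + 6I)v = 0 gives the eigenspace spanned by (1, 1, 3).
With v_2 = 1, v = (1, 1, 3), so v_3 = 3.

3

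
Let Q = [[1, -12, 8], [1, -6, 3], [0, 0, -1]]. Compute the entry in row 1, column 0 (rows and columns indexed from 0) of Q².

Characteristic polynomial: t^3 + 6t^2 + 11t + 6 = (t + 1)(t + 2)(t + 3), so the eigenvalues are -3, -2, -1.
t=-3: eigenvector (3, 1, 0).
t=-2: eigenvector (-4, -1, 0).
t=-1: eigenvector (2, 1, 1).
P = [[3, -4, 2], [1, -1, 1], [0, 0, 1]], D = diag(-3, -2, -1), P⁻¹ = [[-1, 4, -2], [-1, 3, -1], [0, 0, 1]].
Q² = P·diag(9, 4, 1)·P⁻¹ = [[-11, 60, -36], [-5, 24, -13], [0, 0, 1]].
The requested entry is -5.

-5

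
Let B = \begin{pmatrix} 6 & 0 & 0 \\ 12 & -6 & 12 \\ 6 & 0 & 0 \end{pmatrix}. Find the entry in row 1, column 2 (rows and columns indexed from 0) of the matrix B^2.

Characteristic polynomial: r^3 - 36r = r(r - 6)(r + 6), so the eigenvalues are -6, 0, 6.
r=0: eigenvector (0, -2, -1).
r=-6: eigenvector (0, 1, 0).
r=6: eigenvector (1, 2, 1).
P = [[0, 0, 1], [-2, 1, 2], [-1, 0, 1]], D = diag(0, -6, 6), P⁻¹ = [[1, 0, -1], [0, 1, -2], [1, 0, 0]].
B² = P·diag(0, 36, 36)·P⁻¹ = [[36, 0, 0], [72, 36, -72], [36, 0, 0]].
The requested entry is -72.

-72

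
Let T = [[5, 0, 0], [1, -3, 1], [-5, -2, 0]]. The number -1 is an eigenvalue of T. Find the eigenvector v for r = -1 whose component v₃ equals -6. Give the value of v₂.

T + 1I = [[6, 0, 0], [1, -2, 1], [-5, -2, 1]].
Solving (T + 1I)v = 0 gives the eigenspace spanned by (0, -3, -6).
With v₃ = -6, v = (0, -3, -6), so v₂ = -3.

-3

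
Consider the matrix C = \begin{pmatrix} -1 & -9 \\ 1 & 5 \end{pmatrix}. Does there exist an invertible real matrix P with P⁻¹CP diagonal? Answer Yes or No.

Characteristic polynomial: p(s) = s^2 - 4s + 4 = (s - 2)^2.
s = 2 has algebraic multiplicity 2; rank(C − 2I) = 1, so geometric multiplicity = 1.
Geometric multiplicity < algebraic multiplicity, so C is not diagonalizable.

No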